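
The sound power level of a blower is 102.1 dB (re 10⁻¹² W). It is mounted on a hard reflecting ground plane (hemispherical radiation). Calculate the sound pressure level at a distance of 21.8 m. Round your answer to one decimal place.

L_p = L_w − 10·log₁₀(2π·r²) with r = 21.8 m.
2π·r² = 2986 m², 10·log₁₀ of that is 34.751 dB.
L_p = 102.1 − 34.751 = 67.35 dB.

67.3 dB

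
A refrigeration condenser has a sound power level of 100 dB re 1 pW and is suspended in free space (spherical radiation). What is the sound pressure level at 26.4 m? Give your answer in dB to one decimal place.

The power spreads over a sphere of area 4π·r², so L_p = L_w − 10·log₁₀(4π·r²).
4π·r² = 8758 m², 10·log₁₀ of that is 39.424 dB.
L_p = 100 − 39.424 = 60.58 dB.

60.6 dB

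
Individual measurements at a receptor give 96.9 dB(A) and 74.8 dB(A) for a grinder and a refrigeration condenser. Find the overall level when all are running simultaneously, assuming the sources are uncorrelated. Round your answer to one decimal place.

Incoherent sources combine by intensity addition: L_total = 10·log₁₀(Σ 10^(L_i/10)).
Σ 10^(L/10) = 10^(96.9/10) + 10^(74.8/10) = 4.928e+09.
L_total = 10·log₁₀(4.928e+09) = 96.93 dB(A).

96.9 dB(A)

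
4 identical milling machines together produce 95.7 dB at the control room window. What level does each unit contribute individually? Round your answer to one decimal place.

For N identical incoherent sources L_total = L₁ + 10·log₁₀ N, so L₁ = 95.7 − 10·log₁₀(4) = 95.7 − 6.021.

89.7 dB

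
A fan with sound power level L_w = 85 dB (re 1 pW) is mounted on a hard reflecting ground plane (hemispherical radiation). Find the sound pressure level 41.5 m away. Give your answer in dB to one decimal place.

44.7 dB

The power spreads over a hemisphere of area 2π·r², so L_p = L_w − 10·log₁₀(2π·r²).
2π·r² = 1.082e+04 m², 10·log₁₀ of that is 40.343 dB.
L_p = 85 − 40.343 = 44.66 dB.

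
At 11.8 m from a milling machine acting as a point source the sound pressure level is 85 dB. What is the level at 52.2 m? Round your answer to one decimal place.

72.1 dB

Spherical spreading from a point source gives a 20·log₁₀(r₂/r₁) drop.
L₂ = 85 − 20·log₁₀(52.2/11.8) = 85 − 12.916 = 72.08 dB.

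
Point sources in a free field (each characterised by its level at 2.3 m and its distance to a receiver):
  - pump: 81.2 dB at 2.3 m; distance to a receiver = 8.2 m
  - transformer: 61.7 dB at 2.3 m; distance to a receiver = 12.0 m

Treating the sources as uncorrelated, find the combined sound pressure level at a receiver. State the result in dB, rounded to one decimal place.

Apply inverse-square spreading to bring every level to the receiver, then sum 10^(L/10).
pump: 81.2 − 20·log₁₀(8.2/2.3) = 81.2 − 11.04 = 70.16 dB.
transformer: 61.7 − 20·log₁₀(12.0/2.3) = 61.7 − 14.35 = 47.35 dB.
Σ 10^(L/10) = 1.043e+07 → L_total = 10·log₁₀(1.043e+07) = 70.18 dB.

70.2 dB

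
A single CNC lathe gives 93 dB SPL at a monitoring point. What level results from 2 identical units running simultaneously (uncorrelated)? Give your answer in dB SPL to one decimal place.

96.0 dB SPL

With 2 equal, uncorrelated contributions the intensity is 2× that of one unit, giving a rise of 10·log₁₀ 2.
L_total = 93 + 10·log₁₀(2) = 93 + 3.010 = 96.01 dB SPL.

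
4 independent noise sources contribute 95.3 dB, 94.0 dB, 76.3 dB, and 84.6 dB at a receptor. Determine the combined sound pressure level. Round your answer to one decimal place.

Incoherent sources combine by intensity addition: L_total = 10·log₁₀(Σ 10^(L_i/10)).
Σ 10^(L/10) = 10^(95.3/10) + 10^(94.0/10) + 10^(76.3/10) + 10^(84.6/10) = 6.231e+09.
L_total = 10·log₁₀(6.231e+09) = 97.95 dB.

97.9 dB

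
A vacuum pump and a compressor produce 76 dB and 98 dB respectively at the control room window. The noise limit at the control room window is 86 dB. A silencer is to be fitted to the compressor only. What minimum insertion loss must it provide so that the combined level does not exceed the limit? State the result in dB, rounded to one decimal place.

12.5 dB

Everything except the compressor sums to 10^(76/10) = 3.981e+07 in linear terms, 76.00 dB.
The limit corresponds to 10^(86/10) = 3.981e+08; subtracting the fixed part leaves 3.583e+08 for the compressor, i.e. 85.54 dB.
So the compressor must be reduced from 98 to 85.54 dB: IL = 12.46 dB.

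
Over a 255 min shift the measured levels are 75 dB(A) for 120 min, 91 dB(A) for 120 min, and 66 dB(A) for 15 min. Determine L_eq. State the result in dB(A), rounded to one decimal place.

Weight each interval's intensity by its duration and average over T = 255 min:
Σ tᵢ·10^(Lᵢ/10) = 120·10^(75/10) + 120·10^(91/10) + 15·10^(66/10) = 1.549e+11.
L_eq = 10·log₁₀(1.549e+11/255) = 87.84 dB(A).

87.8 dB(A)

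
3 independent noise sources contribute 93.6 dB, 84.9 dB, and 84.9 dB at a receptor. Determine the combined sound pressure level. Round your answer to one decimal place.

For uncorrelated sources the intensities add, so convert each level to linear form, sum, and take 10·log₁₀ of the total.
Σ 10^(L/10) = 10^(93.6/10) + 10^(84.9/10) + 10^(84.9/10) = 2.909e+09.
L_total = 10·log₁₀(2.909e+09) = 94.64 dB.

94.6 dB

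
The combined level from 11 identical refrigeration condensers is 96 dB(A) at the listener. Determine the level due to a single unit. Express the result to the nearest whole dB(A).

For N identical incoherent sources L_total = L₁ + 10·log₁₀ N, so L₁ = 96 − 10·log₁₀(11) = 96 − 10.414.

86 dB(A)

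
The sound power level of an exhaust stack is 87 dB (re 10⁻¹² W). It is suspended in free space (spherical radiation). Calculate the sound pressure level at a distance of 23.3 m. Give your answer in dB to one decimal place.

L_p = L_w − 10·log₁₀(4π·r²) with r = 23.3 m.
4π·r² = 6822 m², 10·log₁₀ of that is 38.339 dB.
L_p = 87 − 38.339 = 48.66 dB.

48.7 dB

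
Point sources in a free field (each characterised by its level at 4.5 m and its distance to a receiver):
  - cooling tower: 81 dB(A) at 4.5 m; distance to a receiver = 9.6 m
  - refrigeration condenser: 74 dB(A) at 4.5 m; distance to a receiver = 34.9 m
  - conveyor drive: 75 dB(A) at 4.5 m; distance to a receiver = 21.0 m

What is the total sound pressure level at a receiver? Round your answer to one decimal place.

74.7 dB(A)

First find each source's level at the receiver (point-source: −20·log₁₀(r/r_ref)), then combine on an intensity basis.
cooling tower: 81 − 20·log₁₀(9.6/4.5) = 81 − 6.58 = 74.42 dB(A).
refrigeration condenser: 74 − 20·log₁₀(34.9/4.5) = 74 − 17.79 = 56.21 dB(A).
conveyor drive: 75 − 20·log₁₀(21.0/4.5) = 75 − 13.38 = 61.62 dB(A).
Σ 10^(L/10) = 2.953e+07 → L_total = 10·log₁₀(2.953e+07) = 74.70 dB(A).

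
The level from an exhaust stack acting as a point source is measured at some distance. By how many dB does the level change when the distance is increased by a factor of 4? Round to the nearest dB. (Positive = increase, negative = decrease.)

-12 dB

With spherical spreading the level changes by −20·log₁₀(r₂/r₁).
ΔL = −20·log₁₀(4) = -12.04 dB.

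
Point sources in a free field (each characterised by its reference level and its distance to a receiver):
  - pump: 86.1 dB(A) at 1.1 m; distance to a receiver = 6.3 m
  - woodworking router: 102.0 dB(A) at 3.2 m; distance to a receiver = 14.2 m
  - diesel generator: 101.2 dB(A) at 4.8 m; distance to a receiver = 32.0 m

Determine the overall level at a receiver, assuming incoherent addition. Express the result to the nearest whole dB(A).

Apply inverse-square spreading to bring every level to the receiver, then sum 10^(L/10).
pump: 86.1 − 20·log₁₀(6.3/1.1) = 86.1 − 15.16 = 70.94 dB(A).
woodworking router: 102.0 − 20·log₁₀(14.2/3.2) = 102.0 − 12.94 = 89.06 dB(A).
diesel generator: 101.2 − 20·log₁₀(32.0/4.8) = 101.2 − 16.48 = 84.72 dB(A).
Σ 10^(L/10) = 1.114e+09 → L_total = 10·log₁₀(1.114e+09) = 90.47 dB(A).

90 dB(A)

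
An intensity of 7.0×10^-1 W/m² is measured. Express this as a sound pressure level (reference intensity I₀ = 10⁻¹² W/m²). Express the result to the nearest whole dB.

118 dB

Dividing by I₀ shifts the exponent by 12: I/I₀ = 7.0×10^11.
L = 10·(0.8451 + 11) = 118.45 dB.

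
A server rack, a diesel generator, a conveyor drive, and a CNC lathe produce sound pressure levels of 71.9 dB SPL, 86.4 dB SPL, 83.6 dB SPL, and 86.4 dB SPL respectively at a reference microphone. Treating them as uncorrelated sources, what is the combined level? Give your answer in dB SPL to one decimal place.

90.5 dB SPL

For uncorrelated sources the intensities add, so convert each level to linear form, sum, and take 10·log₁₀ of the total.
Σ 10^(L/10) = 10^(71.9/10) + 10^(86.4/10) + 10^(83.6/10) + 10^(86.4/10) = 1.118e+09.
L_total = 10·log₁₀(1.118e+09) = 90.48 dB SPL.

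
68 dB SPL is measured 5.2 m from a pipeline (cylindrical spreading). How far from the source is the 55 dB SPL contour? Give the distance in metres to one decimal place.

103.8 m

The 13.0 dB drop corresponds to a distance ratio of 10^(13.0/10) for a line source.
r₂ = 5.2·10^((68−55)/10) = 5.2·10^(13.0/10) = 103.75 m.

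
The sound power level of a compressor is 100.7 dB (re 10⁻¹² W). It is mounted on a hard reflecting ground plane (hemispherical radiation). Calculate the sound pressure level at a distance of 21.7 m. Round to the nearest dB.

66 dB

L_p = L_w − 10·log₁₀(2π·r²) with r = 21.7 m.
2π·r² = 2959 m², 10·log₁₀ of that is 34.711 dB.
L_p = 100.7 − 34.711 = 65.99 dB.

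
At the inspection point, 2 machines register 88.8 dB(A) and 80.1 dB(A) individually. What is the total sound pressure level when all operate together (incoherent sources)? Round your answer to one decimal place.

Incoherent sources combine by intensity addition: L_total = 10·log₁₀(Σ 10^(L_i/10)).
Σ 10^(L/10) = 10^(88.8/10) + 10^(80.1/10) = 8.609e+08.
L_total = 10·log₁₀(8.609e+08) = 89.35 dB(A).

89.3 dB(A)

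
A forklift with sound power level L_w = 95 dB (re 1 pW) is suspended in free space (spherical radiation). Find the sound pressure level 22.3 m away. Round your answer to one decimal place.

Free-field spherical radiation: L_p = L_w − 10·log₁₀(4π·r²), r = 22.3 m.
4π·r² = 6249 m², 10·log₁₀ of that is 37.958 dB.
L_p = 95 − 37.958 = 57.04 dB.

57.0 dB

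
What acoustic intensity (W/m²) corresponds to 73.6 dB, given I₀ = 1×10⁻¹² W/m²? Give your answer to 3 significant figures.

2.29e-05 W/m²

L = 10·log₁₀(I/I₀) ⇒ I = I₀·10^(L/10) = 10⁻¹² × 10^7.36.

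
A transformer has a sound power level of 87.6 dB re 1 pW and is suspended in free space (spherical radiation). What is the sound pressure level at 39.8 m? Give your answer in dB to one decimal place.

44.6 dB

L_p = L_w − 10·log₁₀(4π·r²) with r = 39.8 m.
4π·r² = 1.991e+04 m², 10·log₁₀ of that is 42.990 dB.
L_p = 87.6 − 42.990 = 44.61 dB.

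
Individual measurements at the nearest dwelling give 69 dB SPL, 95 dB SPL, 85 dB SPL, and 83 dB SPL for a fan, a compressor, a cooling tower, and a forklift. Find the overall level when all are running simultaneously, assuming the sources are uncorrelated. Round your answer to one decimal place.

95.7 dB SPL

For uncorrelated sources the intensities add, so convert each level to linear form, sum, and take 10·log₁₀ of the total.
Σ 10^(L/10) = 10^(69/10) + 10^(95/10) + 10^(85/10) + 10^(83/10) = 3.686e+09.
L_total = 10·log₁₀(3.686e+09) = 95.67 dB SPL.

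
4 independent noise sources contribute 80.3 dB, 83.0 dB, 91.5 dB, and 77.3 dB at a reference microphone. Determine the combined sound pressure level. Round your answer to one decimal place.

92.5 dB

For uncorrelated sources the intensities add, so convert each level to linear form, sum, and take 10·log₁₀ of the total.
Σ 10^(L/10) = 10^(80.3/10) + 10^(83.0/10) + 10^(91.5/10) + 10^(77.3/10) = 1.773e+09.
L_total = 10·log₁₀(1.773e+09) = 92.49 dB.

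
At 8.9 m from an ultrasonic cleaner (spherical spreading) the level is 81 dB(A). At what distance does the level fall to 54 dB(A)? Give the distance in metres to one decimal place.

The 27.0 dB drop corresponds to a distance ratio of 10^(27.0/20) for a point source.
r₂ = 8.9·10^((81−54)/20) = 8.9·10^(27.0/20) = 199.25 m.

199.2 m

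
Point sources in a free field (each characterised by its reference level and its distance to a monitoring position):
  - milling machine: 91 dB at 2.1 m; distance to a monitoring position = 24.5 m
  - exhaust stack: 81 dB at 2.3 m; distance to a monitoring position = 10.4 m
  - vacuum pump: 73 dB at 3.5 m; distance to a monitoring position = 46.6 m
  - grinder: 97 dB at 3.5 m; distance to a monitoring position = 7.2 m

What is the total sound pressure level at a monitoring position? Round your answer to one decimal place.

90.8 dB

First find each source's level at the receiver (point-source: −20·log₁₀(r/r_ref)), then combine on an intensity basis.
milling machine: 91 − 20·log₁₀(24.5/2.1) = 91 − 21.34 = 69.66 dB.
exhaust stack: 81 − 20·log₁₀(10.4/2.3) = 81 − 13.11 = 67.89 dB.
vacuum pump: 73 − 20·log₁₀(46.6/3.5) = 73 − 22.49 = 50.51 dB.
grinder: 97 − 20·log₁₀(7.2/3.5) = 97 − 6.27 = 90.73 dB.
Σ 10^(L/10) = 1.200e+09 → L_total = 10·log₁₀(1.200e+09) = 90.79 dB.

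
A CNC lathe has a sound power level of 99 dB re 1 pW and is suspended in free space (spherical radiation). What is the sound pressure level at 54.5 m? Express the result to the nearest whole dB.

53 dB

The power spreads over a sphere of area 4π·r², so L_p = L_w − 10·log₁₀(4π·r²).
4π·r² = 3.733e+04 m², 10·log₁₀ of that is 45.720 dB.
L_p = 99 − 45.720 = 53.28 dB.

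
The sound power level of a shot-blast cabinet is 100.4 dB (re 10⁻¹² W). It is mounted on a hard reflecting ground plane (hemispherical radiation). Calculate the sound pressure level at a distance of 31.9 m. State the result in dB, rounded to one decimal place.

62.3 dB

L_p = L_w − 10·log₁₀(2π·r²) with r = 31.9 m.
2π·r² = 6394 m², 10·log₁₀ of that is 38.058 dB.
L_p = 100.4 − 38.058 = 62.34 dB.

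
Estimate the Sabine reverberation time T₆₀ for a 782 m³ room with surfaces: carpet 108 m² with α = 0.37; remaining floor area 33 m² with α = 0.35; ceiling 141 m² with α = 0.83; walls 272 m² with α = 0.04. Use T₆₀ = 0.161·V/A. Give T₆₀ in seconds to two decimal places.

Summing Sᵢαᵢ: 108·0.37 + 33·0.35 + 141·0.83 + 272·0.04 = 179.42 m².
T₆₀ = 0.161·V/A = 0.161·782/179.42 = 0.702 s.

0.70 s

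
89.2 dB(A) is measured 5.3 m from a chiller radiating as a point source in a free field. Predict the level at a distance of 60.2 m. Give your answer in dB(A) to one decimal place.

68.1 dB(A)

Point-source attenuation: ΔL = 20·log₁₀(r₂/r₁) = 20·log₁₀(60.2/5.3) = 21.106 dB.
L₂ = 89.2 − 20·log₁₀(60.2/5.3) = 89.2 − 21.106 = 68.09 dB(A).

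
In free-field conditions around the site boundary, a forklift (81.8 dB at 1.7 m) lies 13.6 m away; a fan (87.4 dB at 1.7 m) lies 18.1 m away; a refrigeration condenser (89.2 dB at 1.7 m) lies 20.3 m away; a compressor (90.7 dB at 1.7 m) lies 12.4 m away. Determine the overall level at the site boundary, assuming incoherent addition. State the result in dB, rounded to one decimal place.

75.5 dB

Propagate each source to the receiver with L = L_ref − 20·log₁₀(r/r_ref), then add intensities.
forklift: 81.8 − 20·log₁₀(13.6/1.7) = 81.8 − 18.06 = 63.74 dB.
fan: 87.4 − 20·log₁₀(18.1/1.7) = 87.4 − 20.54 = 66.86 dB.
refrigeration condenser: 89.2 − 20·log₁₀(20.3/1.7) = 89.2 − 21.54 = 67.66 dB.
compressor: 90.7 − 20·log₁₀(12.4/1.7) = 90.7 − 17.26 = 73.44 dB.
Σ 10^(L/10) = 3.513e+07 → L_total = 10·log₁₀(3.513e+07) = 75.46 dB.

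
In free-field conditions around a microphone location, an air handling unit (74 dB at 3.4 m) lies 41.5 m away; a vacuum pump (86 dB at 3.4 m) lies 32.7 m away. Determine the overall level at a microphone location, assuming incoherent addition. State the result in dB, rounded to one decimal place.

66.5 dB

Apply inverse-square spreading to bring every level to the receiver, then sum 10^(L/10).
air handling unit: 74 − 20·log₁₀(41.5/3.4) = 74 − 21.73 = 52.27 dB.
vacuum pump: 86 − 20·log₁₀(32.7/3.4) = 86 − 19.66 = 66.34 dB.
Σ 10^(L/10) = 4.473e+06 → L_total = 10·log₁₀(4.473e+06) = 66.51 dB.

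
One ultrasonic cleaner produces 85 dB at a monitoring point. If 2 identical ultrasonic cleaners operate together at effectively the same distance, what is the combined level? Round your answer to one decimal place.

With 2 equal, uncorrelated contributions the intensity is 2× that of one unit, giving a rise of 10·log₁₀ 2.
L_total = 85 + 10·log₁₀(2) = 85 + 3.010 = 88.01 dB.

88.0 dB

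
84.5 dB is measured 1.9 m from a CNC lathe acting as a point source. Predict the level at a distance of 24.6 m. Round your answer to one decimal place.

62.3 dB

Point-source attenuation: ΔL = 20·log₁₀(r₂/r₁) = 20·log₁₀(24.6/1.9) = 22.244 dB.
L₂ = 84.5 − 20·log₁₀(24.6/1.9) = 84.5 − 22.244 = 62.26 dB.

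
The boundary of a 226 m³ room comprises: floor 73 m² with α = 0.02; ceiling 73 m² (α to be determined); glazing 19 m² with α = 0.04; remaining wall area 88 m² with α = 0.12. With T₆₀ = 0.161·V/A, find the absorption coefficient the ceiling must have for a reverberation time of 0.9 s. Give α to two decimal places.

0.38

From T₆₀ = 0.161·V/A, the target T₆₀ = 0.9 s needs A = 0.161·226/0.9 = 40.43 m².
Absorption from the other surfaces = 73·0.02 + 19·0.04 + 88·0.12 = 12.78 m², so the ceiling must supply 27.65 m² over 73 m².
α = 27.65/73 = 0.379.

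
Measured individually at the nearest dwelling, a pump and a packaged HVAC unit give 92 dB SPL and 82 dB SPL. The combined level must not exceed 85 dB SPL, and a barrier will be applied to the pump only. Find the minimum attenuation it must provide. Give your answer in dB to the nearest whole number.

10 dB

Everything except the pump sums to 10^(82/10) = 1.585e+08 in linear terms, 82.00 dB SPL.
To meet 85 dB SPL overall, the treated pump may contribute at most 10^(85/10) − 1.585e+08 = 1.577e+08, i.e. 81.98 dB SPL.
So the pump must be reduced from 92 to 81.98 dB SPL: IL = 10.02 dB.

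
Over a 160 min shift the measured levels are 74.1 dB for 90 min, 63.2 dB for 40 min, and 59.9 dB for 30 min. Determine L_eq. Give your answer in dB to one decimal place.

The energy average is taken in the linear domain: L_eq = 10·log₁₀[(Σ tᵢ·10^(Lᵢ/10))/T], T = 160 min.
Σ tᵢ·10^(Lᵢ/10) = 90·10^(74.1/10) + 40·10^(63.2/10) + 30·10^(59.9/10) = 2.426e+09.
L_eq = 10·log₁₀(2.426e+09/160) = 71.81 dB.

71.8 dB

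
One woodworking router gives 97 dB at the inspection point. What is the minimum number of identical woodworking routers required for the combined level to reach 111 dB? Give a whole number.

26

The shortfall is 111 − 97 = 14.0 dB, and N units add 10·log₁₀ N, so need 10·log₁₀ N ≥ 14.0.
N ≥ 10^(14.0/10) = 25.119, so N = 26.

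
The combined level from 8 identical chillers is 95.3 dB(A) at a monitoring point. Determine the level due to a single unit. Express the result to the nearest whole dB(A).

86 dB(A)

Dividing the total intensity by 8 lowers the level by 10·log₁₀ 8 = 9.031 dB: L₁ = 95.3 − 9.031.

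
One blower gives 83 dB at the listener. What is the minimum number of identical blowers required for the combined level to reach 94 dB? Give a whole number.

13

Need L₁ + 10·log₁₀ N ≥ 94, i.e. log₁₀ N ≥ 1.10.
N ≥ 10^(11.0/10) = 12.589, so N = 13.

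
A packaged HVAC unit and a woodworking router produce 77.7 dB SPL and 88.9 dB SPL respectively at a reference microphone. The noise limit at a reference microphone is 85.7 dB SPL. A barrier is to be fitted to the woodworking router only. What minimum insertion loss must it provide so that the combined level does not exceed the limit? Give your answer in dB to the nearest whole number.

4 dB

Everything except the woodworking router sums to 10^(77.7/10) = 5.888e+07 in linear terms, 77.70 dB SPL.
To meet 85.7 dB SPL overall, the treated woodworking router may contribute at most 10^(85.7/10) − 5.888e+07 = 3.127e+08, i.e. 84.95 dB SPL.
Required insertion loss = 88.9 − 84.95 = 3.95 dB.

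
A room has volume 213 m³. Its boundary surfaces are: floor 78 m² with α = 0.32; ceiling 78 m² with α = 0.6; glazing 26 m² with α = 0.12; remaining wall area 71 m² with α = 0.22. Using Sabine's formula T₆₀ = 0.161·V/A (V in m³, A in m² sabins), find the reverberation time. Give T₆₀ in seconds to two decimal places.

0.38 s

A = Σ Sᵢαᵢ = 78·0.32 + 78·0.6 + 26·0.12 + 71·0.22 = 90.50 m².
T₆₀ = 0.161 × 213 / 90.50 = 0.379 s.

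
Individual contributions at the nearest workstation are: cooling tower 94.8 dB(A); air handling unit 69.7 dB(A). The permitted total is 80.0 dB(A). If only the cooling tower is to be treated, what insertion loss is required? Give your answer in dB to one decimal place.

15.2 dB

The untreated sources together contribute 10^(69.7/10) = 9.333e+06, i.e. 69.70 dB(A).
To meet 80.0 dB(A) overall, the treated cooling tower may contribute at most 10^(80.0/10) − 9.333e+06 = 9.067e+07, i.e. 79.57 dB(A).
So the cooling tower must be reduced from 94.8 to 79.57 dB(A): IL = 15.23 dB.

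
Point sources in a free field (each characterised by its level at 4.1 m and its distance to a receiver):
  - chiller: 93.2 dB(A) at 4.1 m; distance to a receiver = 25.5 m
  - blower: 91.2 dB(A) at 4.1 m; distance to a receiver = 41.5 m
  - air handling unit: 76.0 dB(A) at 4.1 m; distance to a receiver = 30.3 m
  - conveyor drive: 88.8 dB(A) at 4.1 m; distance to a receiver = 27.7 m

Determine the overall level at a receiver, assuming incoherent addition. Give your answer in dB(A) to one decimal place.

79.3 dB(A)

Propagate each source to the receiver with L = L_ref − 20·log₁₀(r/r_ref), then add intensities.
chiller: 93.2 − 20·log₁₀(25.5/4.1) = 93.2 − 15.88 = 77.32 dB(A).
blower: 91.2 − 20·log₁₀(41.5/4.1) = 91.2 − 20.11 = 71.09 dB(A).
air handling unit: 76.0 − 20·log₁₀(30.3/4.1) = 76.0 − 17.37 = 58.63 dB(A).
conveyor drive: 88.8 − 20·log₁₀(27.7/4.1) = 88.8 − 16.59 = 72.21 dB(A).
Σ 10^(L/10) = 8.423e+07 → L_total = 10·log₁₀(8.423e+07) = 79.25 dB(A).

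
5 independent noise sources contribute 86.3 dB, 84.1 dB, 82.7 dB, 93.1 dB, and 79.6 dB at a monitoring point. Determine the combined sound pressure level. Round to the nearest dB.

For uncorrelated sources the intensities add, so convert each level to linear form, sum, and take 10·log₁₀ of the total.
Σ 10^(L/10) = 10^(86.3/10) + 10^(84.1/10) + 10^(82.7/10) + 10^(93.1/10) + 10^(79.6/10) = 3.003e+09.
L_total = 10·log₁₀(3.003e+09) = 94.78 dB.

95 dB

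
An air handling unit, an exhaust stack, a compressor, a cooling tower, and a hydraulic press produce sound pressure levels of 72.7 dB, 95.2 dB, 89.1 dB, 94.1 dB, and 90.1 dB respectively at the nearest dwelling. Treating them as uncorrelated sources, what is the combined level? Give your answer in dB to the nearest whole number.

For uncorrelated sources the intensities add, so convert each level to linear form, sum, and take 10·log₁₀ of the total.
Σ 10^(L/10) = 10^(72.7/10) + 10^(95.2/10) + 10^(89.1/10) + 10^(94.1/10) + 10^(90.1/10) = 7.736e+09.
L_total = 10·log₁₀(7.736e+09) = 98.89 dB.

99 dB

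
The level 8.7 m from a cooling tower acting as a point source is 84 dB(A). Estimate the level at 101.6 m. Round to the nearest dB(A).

63 dB(A)

Point-source attenuation: ΔL = 20·log₁₀(r₂/r₁) = 20·log₁₀(101.6/8.7) = 21.347 dB.
L₂ = 84 − 20·log₁₀(101.6/8.7) = 84 − 21.347 = 62.65 dB(A).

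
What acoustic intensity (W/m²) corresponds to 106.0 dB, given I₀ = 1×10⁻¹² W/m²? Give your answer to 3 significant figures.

0.0398 W/m²

I = I₀·10^(L/10) = 10⁻¹² × 10^(106.0/10) = 10^(-1.400).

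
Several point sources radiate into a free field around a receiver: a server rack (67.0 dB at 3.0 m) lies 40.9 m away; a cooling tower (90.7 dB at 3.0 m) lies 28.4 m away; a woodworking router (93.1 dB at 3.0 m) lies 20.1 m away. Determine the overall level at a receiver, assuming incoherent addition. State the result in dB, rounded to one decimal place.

First find each source's level at the receiver (point-source: −20·log₁₀(r/r_ref)), then combine on an intensity basis.
server rack: 67.0 − 20·log₁₀(40.9/3.0) = 67.0 − 22.69 = 44.31 dB.
cooling tower: 90.7 − 20·log₁₀(28.4/3.0) = 90.7 − 19.52 = 71.18 dB.
woodworking router: 93.1 − 20·log₁₀(20.1/3.0) = 93.1 − 16.52 = 76.58 dB.
Σ 10^(L/10) = 5.862e+07 → L_total = 10·log₁₀(5.862e+07) = 77.68 dB.

77.7 dB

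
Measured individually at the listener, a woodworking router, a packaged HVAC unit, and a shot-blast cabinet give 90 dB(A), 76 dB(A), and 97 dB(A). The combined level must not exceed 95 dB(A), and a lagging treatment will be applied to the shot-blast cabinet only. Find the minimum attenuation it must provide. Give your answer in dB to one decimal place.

Fixed contribution from the other sources: Σ 10^(L/10) = 10^(90/10) + 10^(76/10) = 1.040e+09 (90.17 dB(A)).
The limit corresponds to 10^(95/10) = 3.162e+09; subtracting the fixed part leaves 2.122e+09 for the shot-blast cabinet, i.e. 93.27 dB(A).
Required insertion loss = 97 − 93.27 = 3.73 dB.

3.7 dB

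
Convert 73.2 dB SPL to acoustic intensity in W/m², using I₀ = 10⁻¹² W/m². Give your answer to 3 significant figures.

L = 10·log₁₀(I/I₀) ⇒ I = I₀·10^(L/10) = 10⁻¹² × 10^7.32.

2.09e-05 W/m²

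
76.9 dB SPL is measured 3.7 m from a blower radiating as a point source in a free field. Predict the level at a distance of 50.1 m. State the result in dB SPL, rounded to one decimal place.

Spherical spreading from a point source gives a 20·log₁₀(r₂/r₁) drop.
L₂ = 76.9 − 20·log₁₀(50.1/3.7) = 76.9 − 22.633 = 54.27 dB SPL.

54.3 dB SPL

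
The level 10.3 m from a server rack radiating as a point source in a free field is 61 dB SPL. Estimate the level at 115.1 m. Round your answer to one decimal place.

40.0 dB SPL

Point-source attenuation: ΔL = 20·log₁₀(r₂/r₁) = 20·log₁₀(115.1/10.3) = 20.965 dB.
L₂ = 61 − 20·log₁₀(115.1/10.3) = 61 − 20.965 = 40.04 dB SPL.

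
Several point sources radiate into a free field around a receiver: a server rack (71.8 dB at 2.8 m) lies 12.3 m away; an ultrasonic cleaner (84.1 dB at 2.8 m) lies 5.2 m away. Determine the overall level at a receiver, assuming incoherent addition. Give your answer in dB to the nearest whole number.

79 dB

First find each source's level at the receiver (point-source: −20·log₁₀(r/r_ref)), then combine on an intensity basis.
server rack: 71.8 − 20·log₁₀(12.3/2.8) = 71.8 − 12.85 = 58.95 dB.
ultrasonic cleaner: 84.1 − 20·log₁₀(5.2/2.8) = 84.1 − 5.38 = 78.72 dB.
Σ 10^(L/10) = 7.531e+07 → L_total = 10·log₁₀(7.531e+07) = 78.77 dB.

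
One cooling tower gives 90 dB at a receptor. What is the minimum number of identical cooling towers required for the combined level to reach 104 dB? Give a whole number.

N identical sources give L₁ + 10·log₁₀ N, so require 10·log₁₀ N ≥ 104 − 90 = 14.0 dB.
N ≥ 10^(14.0/10) = 25.119, so N = 26.

26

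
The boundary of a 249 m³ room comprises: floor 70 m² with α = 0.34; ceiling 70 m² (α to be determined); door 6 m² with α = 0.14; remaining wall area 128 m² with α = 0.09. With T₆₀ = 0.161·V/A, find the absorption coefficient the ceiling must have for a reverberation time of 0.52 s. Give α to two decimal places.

0.58

From T₆₀ = 0.161·V/A, the target T₆₀ = 0.52 s needs A = 0.161·249/0.52 = 77.09 m².
Absorption from the other surfaces = 70·0.34 + 6·0.14 + 128·0.09 = 36.16 m², so the ceiling must supply 40.93 m² over 70 m².
α = 40.93/70 = 0.585.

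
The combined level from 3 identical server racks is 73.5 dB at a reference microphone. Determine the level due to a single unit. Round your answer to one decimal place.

68.7 dB

Dividing the total intensity by 3 lowers the level by 10·log₁₀ 3 = 4.771 dB: L₁ = 73.5 − 4.771.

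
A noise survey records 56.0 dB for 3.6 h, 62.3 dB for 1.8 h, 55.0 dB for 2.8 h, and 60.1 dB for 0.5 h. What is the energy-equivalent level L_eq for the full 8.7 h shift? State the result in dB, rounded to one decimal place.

Weight each interval's intensity by its duration and average over T = 8.7 h:
Σ tᵢ·10^(Lᵢ/10) = 3.6·10^(56.0/10) + 1.8·10^(62.3/10) + 2.8·10^(55.0/10) + 0.5·10^(60.1/10) = 5.887e+06.
L_eq = 10·log₁₀(5.887e+06/8.7) = 58.30 dB.

58.3 dB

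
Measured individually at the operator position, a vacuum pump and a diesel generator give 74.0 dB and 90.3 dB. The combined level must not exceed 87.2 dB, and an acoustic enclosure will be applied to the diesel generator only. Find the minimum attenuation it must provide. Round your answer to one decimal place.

Fixed contribution from the other source: Σ 10^(L/10) = 10^(74.0/10) = 2.512e+07 (74.00 dB).
The limit corresponds to 10^(87.2/10) = 5.248e+08; subtracting the fixed part leaves 4.997e+08 for the diesel generator, i.e. 86.99 dB.
Required insertion loss = 90.3 − 86.99 = 3.31 dB.

3.3 dB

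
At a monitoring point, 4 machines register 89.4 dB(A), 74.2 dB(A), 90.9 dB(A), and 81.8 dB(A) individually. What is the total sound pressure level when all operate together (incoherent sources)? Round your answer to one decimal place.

93.6 dB(A)

For uncorrelated sources the intensities add, so convert each level to linear form, sum, and take 10·log₁₀ of the total.
Σ 10^(L/10) = 10^(89.4/10) + 10^(74.2/10) + 10^(90.9/10) + 10^(81.8/10) = 2.279e+09.
L_total = 10·log₁₀(2.279e+09) = 93.58 dB(A).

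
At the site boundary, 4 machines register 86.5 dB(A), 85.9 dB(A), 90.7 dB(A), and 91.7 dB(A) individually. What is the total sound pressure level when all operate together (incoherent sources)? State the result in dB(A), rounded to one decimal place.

For uncorrelated sources the intensities add, so convert each level to linear form, sum, and take 10·log₁₀ of the total.
Σ 10^(L/10) = 10^(86.5/10) + 10^(85.9/10) + 10^(90.7/10) + 10^(91.7/10) = 3.490e+09.
L_total = 10·log₁₀(3.490e+09) = 95.43 dB(A).

95.4 dB(A)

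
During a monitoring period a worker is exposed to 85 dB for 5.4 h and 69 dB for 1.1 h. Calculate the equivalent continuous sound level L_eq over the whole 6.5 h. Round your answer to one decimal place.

The energy average is taken in the linear domain: L_eq = 10·log₁₀[(Σ tᵢ·10^(Lᵢ/10))/T], T = 6.5 h.
Σ tᵢ·10^(Lᵢ/10) = 5.4·10^(85/10) + 1.1·10^(69/10) = 1.716e+09.
L_eq = 10·log₁₀(1.716e+09/6.5) = 84.22 dB.

84.2 dB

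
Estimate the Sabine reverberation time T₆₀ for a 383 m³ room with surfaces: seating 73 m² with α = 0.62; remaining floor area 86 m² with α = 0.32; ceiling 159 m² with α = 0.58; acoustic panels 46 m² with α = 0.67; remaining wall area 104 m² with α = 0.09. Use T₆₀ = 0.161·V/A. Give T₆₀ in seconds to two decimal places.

Summing Sᵢαᵢ: 73·0.62 + 86·0.32 + 159·0.58 + 46·0.67 + 104·0.09 = 205.18 m².
T₆₀ = 0.161 × 383 / 205.18 = 0.301 s.

0.30 s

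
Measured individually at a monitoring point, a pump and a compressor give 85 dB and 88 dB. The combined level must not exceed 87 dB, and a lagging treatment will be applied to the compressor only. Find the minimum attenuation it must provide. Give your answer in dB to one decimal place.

The untreated sources together contribute 10^(85/10) = 3.162e+08, i.e. 85.00 dB.
To meet 87 dB overall, the treated compressor may contribute at most 10^(87/10) − 3.162e+08 = 1.850e+08, i.e. 82.67 dB.
So the compressor must be reduced from 88 to 82.67 dB: IL = 5.33 dB.

5.3 dB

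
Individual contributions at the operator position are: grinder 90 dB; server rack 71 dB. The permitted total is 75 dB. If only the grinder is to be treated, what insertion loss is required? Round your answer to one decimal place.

17.2 dB

Fixed contribution from the other source: Σ 10^(L/10) = 10^(71/10) = 1.259e+07 (71.00 dB).
To meet 75 dB overall, the treated grinder may contribute at most 10^(75/10) − 1.259e+07 = 1.903e+07, i.e. 72.80 dB.
So the grinder must be reduced from 90 to 72.80 dB: IL = 17.20 dB.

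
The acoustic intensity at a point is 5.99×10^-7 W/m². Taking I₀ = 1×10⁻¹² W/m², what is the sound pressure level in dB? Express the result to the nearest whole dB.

L = 10·log₁₀(I/I₀) = 10·log₁₀(5.99×10^-7/10⁻¹²) = 10·log₁₀(5.99×10^5).
L = 10·(0.7774 + 5) = 57.77 dB.

58 dB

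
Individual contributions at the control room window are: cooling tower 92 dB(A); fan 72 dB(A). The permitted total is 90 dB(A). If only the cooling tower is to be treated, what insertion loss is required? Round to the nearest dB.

2 dB

Everything except the cooling tower sums to 10^(72/10) = 1.585e+07 in linear terms, 72.00 dB(A).
To meet 90 dB(A) overall, the treated cooling tower may contribute at most 10^(90/10) − 1.585e+07 = 9.842e+08, i.e. 89.93 dB(A).
Required insertion loss = 92 − 89.93 = 2.07 dB.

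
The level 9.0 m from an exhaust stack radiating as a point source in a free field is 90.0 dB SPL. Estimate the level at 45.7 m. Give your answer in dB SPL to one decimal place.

For a point source, L₂ = L₁ − 20·log₁₀(r₂/r₁).
L₂ = 90.0 − 20·log₁₀(45.7/9.0) = 90.0 − 14.113 = 75.89 dB SPL.

75.9 dB SPL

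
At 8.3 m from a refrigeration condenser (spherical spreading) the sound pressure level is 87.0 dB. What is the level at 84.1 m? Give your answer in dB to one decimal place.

66.9 dB

For a point source, L₂ = L₁ − 20·log₁₀(r₂/r₁).
L₂ = 87.0 − 20·log₁₀(84.1/8.3) = 87.0 − 20.114 = 66.89 dB.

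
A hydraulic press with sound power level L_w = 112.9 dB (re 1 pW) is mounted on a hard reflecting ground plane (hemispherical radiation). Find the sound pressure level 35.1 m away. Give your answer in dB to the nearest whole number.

74 dB

The power spreads over a hemisphere of area 2π·r², so L_p = L_w − 10·log₁₀(2π·r²).
2π·r² = 7741 m², 10·log₁₀ of that is 38.888 dB.
L_p = 112.9 − 38.888 = 74.01 dB.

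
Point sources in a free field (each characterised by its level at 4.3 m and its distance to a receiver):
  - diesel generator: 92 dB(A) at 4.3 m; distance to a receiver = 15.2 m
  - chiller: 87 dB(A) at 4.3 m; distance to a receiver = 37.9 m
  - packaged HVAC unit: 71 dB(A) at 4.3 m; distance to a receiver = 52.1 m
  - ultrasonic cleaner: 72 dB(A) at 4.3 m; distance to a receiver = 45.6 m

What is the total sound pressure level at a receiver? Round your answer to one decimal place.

Apply inverse-square spreading to bring every level to the receiver, then sum 10^(L/10).
diesel generator: 92 − 20·log₁₀(15.2/4.3) = 92 − 10.97 = 81.03 dB(A).
chiller: 87 − 20·log₁₀(37.9/4.3) = 87 − 18.90 = 68.10 dB(A).
packaged HVAC unit: 71 − 20·log₁₀(52.1/4.3) = 71 − 21.67 = 49.33 dB(A).
ultrasonic cleaner: 72 − 20·log₁₀(45.6/4.3) = 72 − 20.51 = 51.49 dB(A).
Σ 10^(L/10) = 1.335e+08 → L_total = 10·log₁₀(1.335e+08) = 81.26 dB(A).

81.3 dB(A)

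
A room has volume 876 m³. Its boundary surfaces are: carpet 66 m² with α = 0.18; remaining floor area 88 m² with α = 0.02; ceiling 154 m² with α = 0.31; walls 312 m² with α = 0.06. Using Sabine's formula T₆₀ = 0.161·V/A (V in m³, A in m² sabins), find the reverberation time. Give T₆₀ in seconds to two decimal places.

1.76 s

Total absorption A = 66·0.18 + 88·0.02 + 154·0.31 + 312·0.06 = 80.10 m² sabins.
T₆₀ = 0.161 × 876 / 80.10 = 1.761 s.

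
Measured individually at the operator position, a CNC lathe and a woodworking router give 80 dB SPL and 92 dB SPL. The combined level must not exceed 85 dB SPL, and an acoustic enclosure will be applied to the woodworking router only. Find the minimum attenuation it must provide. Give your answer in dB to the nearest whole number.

9 dB

Everything except the woodworking router sums to 10^(80/10) = 1.000e+08 in linear terms, 80.00 dB SPL.
The limit corresponds to 10^(85/10) = 3.162e+08; subtracting the fixed part leaves 2.162e+08 for the woodworking router, i.e. 83.35 dB SPL.
So the woodworking router must be reduced from 92 to 83.35 dB SPL: IL = 8.65 dB.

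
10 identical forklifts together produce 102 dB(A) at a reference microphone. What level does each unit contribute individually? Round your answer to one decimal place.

92.0 dB(A)

Dividing the total intensity by 10 lowers the level by 10·log₁₀ 10 = 10.000 dB: L₁ = 102 − 10.000.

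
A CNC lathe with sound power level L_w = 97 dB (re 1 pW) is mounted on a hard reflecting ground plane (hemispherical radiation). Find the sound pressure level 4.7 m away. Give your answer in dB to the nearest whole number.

Free-field hemispherical radiation: L_p = L_w − 10·log₁₀(2π·r²), r = 4.7 m.
2π·r² = 138.8 m², 10·log₁₀ of that is 21.424 dB.
L_p = 97 − 21.424 = 75.58 dB.

76 dB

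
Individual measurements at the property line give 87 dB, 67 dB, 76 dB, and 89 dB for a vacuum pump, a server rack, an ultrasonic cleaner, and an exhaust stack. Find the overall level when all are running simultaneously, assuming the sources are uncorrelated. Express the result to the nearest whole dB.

Incoherent sources combine by intensity addition: L_total = 10·log₁₀(Σ 10^(L_i/10)).
Σ 10^(L/10) = 10^(87/10) + 10^(67/10) + 10^(76/10) + 10^(89/10) = 1.340e+09.
L_total = 10·log₁₀(1.340e+09) = 91.27 dB.

91 dB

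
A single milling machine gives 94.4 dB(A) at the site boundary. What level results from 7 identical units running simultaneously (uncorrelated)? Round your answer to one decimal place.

102.9 dB(A)

L_total = L₁ + 10·log₁₀ N for N identical incoherent sources.
L_total = 94.4 + 10·log₁₀(7) = 94.4 + 8.451 = 102.85 dB(A).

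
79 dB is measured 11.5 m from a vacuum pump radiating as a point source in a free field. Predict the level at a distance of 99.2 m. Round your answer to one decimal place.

For a point source, L₂ = L₁ − 20·log₁₀(r₂/r₁).
L₂ = 79 − 20·log₁₀(99.2/11.5) = 79 − 18.716 = 60.28 dB.

60.3 dB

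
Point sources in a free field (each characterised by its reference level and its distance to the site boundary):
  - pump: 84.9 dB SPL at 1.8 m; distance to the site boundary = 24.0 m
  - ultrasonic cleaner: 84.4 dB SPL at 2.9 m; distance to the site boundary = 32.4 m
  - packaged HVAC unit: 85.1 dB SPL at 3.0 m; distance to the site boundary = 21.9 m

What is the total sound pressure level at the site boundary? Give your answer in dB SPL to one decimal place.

70.0 dB SPL

First find each source's level at the receiver (point-source: −20·log₁₀(r/r_ref)), then combine on an intensity basis.
pump: 84.9 − 20·log₁₀(24.0/1.8) = 84.9 − 22.50 = 62.40 dB SPL.
ultrasonic cleaner: 84.4 − 20·log₁₀(32.4/2.9) = 84.4 − 20.96 = 63.44 dB SPL.
packaged HVAC unit: 85.1 − 20·log₁₀(21.9/3.0) = 85.1 − 17.27 = 67.83 dB SPL.
Σ 10^(L/10) = 1.002e+07 → L_total = 10·log₁₀(1.002e+07) = 70.01 dB SPL.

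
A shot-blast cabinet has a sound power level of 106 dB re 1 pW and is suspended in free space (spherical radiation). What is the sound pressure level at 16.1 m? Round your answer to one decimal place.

Free-field spherical radiation: L_p = L_w − 10·log₁₀(4π·r²), r = 16.1 m.
4π·r² = 3257 m², 10·log₁₀ of that is 35.129 dB.
L_p = 106 − 35.129 = 70.87 dB.

70.9 dB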